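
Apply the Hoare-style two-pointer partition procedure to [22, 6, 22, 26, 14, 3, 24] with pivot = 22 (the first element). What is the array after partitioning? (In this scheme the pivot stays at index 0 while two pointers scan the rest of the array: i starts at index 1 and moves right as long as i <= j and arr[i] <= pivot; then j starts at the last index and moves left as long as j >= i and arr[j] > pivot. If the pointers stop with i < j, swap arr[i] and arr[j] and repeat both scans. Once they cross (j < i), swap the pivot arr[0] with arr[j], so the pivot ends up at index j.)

Hoare-style two-pointer partition with pivot = 22:

Initial array: [22, 6, 22, 26, 14, 3, 24]

Pointers start at i = 1, j = 6.
i stops at index 3 (arr[3]=26 > 22), j stops at index 5 (arr[5]=3 <= 22): swap arr[3] and arr[5], array becomes [22, 6, 22, 3, 14, 26, 24]
i ends at 5, j ends at 4: the pointers have crossed (j < i), so scanning stops.

Swap pivot arr[0] with arr[4] to place pivot at position 4: [14, 6, 22, 3, 22, 26, 24]
Pivot position: 4

After partitioning with pivot 22, the array becomes [14, 6, 22, 3, 22, 26, 24]. The pivot is placed at index 4. All elements to the left of the pivot are <= 22, and all elements to the right are > 22.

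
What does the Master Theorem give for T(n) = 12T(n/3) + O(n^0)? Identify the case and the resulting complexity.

Master Theorem for T(n) = 12T(n/3) + O(n^0):

a = 12, b = 3, c = 0
log_b(a) = log_3(12) = 2.2619

Case 1: c = 0 < log_3(12) = 2.2619
T(n) = O(n^(log_3 12))

For T(n) = 12T(n/3) + O(n^0): log_3(12) = 2.2619. This is Case 1 of the Master Theorem (c < log_b(a), work dominated by leaves), giving O(n^(log_3 12)).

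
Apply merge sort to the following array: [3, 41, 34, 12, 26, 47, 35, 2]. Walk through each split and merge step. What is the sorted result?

Merge sort trace:

Split: [3, 41, 34, 12, 26, 47, 35, 2] -> [3, 41, 34, 12] and [26, 47, 35, 2]
  Split: [3, 41, 34, 12] -> [3, 41] and [34, 12]
    Split: [3, 41] -> [3] and [41]
    Merge: [3] + [41] -> [3, 41]
    Split: [34, 12] -> [34] and [12]
    Merge: [34] + [12] -> [12, 34]
  Merge: [3, 41] + [12, 34] -> [3, 12, 34, 41]
  Split: [26, 47, 35, 2] -> [26, 47] and [35, 2]
    Split: [26, 47] -> [26] and [47]
    Merge: [26] + [47] -> [26, 47]
    Split: [35, 2] -> [35] and [2]
    Merge: [35] + [2] -> [2, 35]
  Merge: [26, 47] + [2, 35] -> [2, 26, 35, 47]
Merge: [3, 12, 34, 41] + [2, 26, 35, 47] -> [2, 3, 12, 26, 34, 35, 41, 47]

Final sorted array: [2, 3, 12, 26, 34, 35, 41, 47]

The merge sort proceeds by recursively splitting the array and merging sorted halves.
After all merges, the sorted array is [2, 3, 12, 26, 34, 35, 41, 47].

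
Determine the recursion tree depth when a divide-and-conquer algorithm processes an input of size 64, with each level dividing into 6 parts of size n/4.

For divide and conquer with division factor 4:

Problem sizes at each level:
Level 0: 64
Level 1: 16
Level 2: 4
Level 3: 1

The root is level 0 and the size-1 base case is level 3 (the tree spans levels 0 through 3, i.e. 4 levels counting the root), so the depth is the number of divisions: log_4(64) = 3

The recursion tree depth is log_4(64) = 3. At each level, the problem size is divided by 4, so it takes 3 divisions to reduce to a base case of size 1. The algorithm makes 6 recursive calls at each level.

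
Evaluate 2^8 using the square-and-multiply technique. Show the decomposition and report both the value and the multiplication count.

Computing 2^8 by squaring (build up from 2^1; each line after the first costs one multiplication):

2^1 = 2
2^2 = (2^1)^2 = 2^2 = 4
2^4 = (2^2)^2 = 4^2 = 16
2^8 = (2^4)^2 = 16^2 = 256

Result: 256
Multiplications needed: 3 (3 lines after 2^1)

2^8 = 256. Using exponentiation by squaring, this requires 3 multiplications. The key idea: if the exponent is even, square the half-power; if odd, multiply by the base once.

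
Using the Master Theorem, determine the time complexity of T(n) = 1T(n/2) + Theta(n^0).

Master Theorem for T(n) = 1T(n/2) + O(n^0):

a = 1, b = 2, c = 0
log_b(a) = log_2(1) = 0.0000

Case 2: c = 0 = log_2(1) = 0.0000
T(n) = O(n^0 log n) = O(log n)

For T(n) = 1T(n/2) + O(n^0): log_2(1) = 0.0000. This is Case 2 of the Master Theorem (c = log_b(a), equal work at all levels), giving O(log n).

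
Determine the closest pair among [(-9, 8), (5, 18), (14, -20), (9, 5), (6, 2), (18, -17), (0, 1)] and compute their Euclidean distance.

Computing all pairwise distances among 7 points:

d((-9, 8), (5, 18)) = 17.2047
d((-9, 8), (14, -20)) = 36.2353
d((-9, 8), (9, 5)) = 18.2483
d((-9, 8), (6, 2)) = 16.1555
d((-9, 8), (18, -17)) = 36.7967
d((-9, 8), (0, 1)) = 11.4018
d((5, 18), (14, -20)) = 39.0512
d((5, 18), (9, 5)) = 13.6015
d((5, 18), (6, 2)) = 16.0312
d((5, 18), (18, -17)) = 37.3363
d((5, 18), (0, 1)) = 17.72
d((14, -20), (9, 5)) = 25.4951
d((14, -20), (6, 2)) = 23.4094
d((14, -20), (18, -17)) = 5.0
d((14, -20), (0, 1)) = 25.2389
d((9, 5), (6, 2)) = 4.2426 <-- minimum
d((9, 5), (18, -17)) = 23.7697
d((9, 5), (0, 1)) = 9.8489
d((6, 2), (18, -17)) = 22.4722
d((6, 2), (0, 1)) = 6.0828
d((18, -17), (0, 1)) = 25.4558

Closest pair: (9, 5) and (6, 2) with distance 4.2426

The closest pair is (9, 5) and (6, 2) with Euclidean distance 4.2426. For 7 points, brute-force pairwise comparison is shown above. For large n, the divide-and-conquer algorithm (sort by x, recurse on halves, check the dividing strip) achieves O(n log n).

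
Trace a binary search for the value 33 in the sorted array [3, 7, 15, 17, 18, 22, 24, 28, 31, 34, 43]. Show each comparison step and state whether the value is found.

Binary search for 33 in [3, 7, 15, 17, 18, 22, 24, 28, 31, 34, 43]:

lo=0, hi=10, mid=5, arr[mid]=22 -> 22 < 33, search right half
lo=6, hi=10, mid=8, arr[mid]=31 -> 31 < 33, search right half
lo=9, hi=10, mid=9, arr[mid]=34 -> 34 > 33, search left half
lo=9 > hi=8, target 33 not found

Binary search determines that 33 is not in the array after 3 comparisons. The search space was exhausted without finding the target.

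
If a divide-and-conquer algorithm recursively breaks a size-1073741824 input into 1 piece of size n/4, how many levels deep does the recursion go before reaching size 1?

For divide and conquer with division factor 4:

Problem sizes at each level:
Level 0: 1073741824
Level 1: 268435456
Level 2: 67108864
Level 3: 16777216
Level 4: 4194304
Level 5: 1048576
Level 6: 262144
Level 7: 65536
Level 8: 16384
Level 9: 4096
Level 10: 1024
Level 11: 256
Level 12: 64
Level 13: 16
Level 14: 4
Level 15: 1

The root is level 0 and the size-1 base case is level 15 (the tree spans levels 0 through 15, i.e. 16 levels counting the root), so the depth is the number of divisions: log_4(1073741824) = 15

The recursion tree depth is log_4(1073741824) = 15. At each level, the problem size is divided by 4, so it takes 15 divisions to reduce to a base case of size 1. The algorithm makes 1 recursive call at each level.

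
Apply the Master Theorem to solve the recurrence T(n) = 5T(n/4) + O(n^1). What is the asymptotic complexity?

Master Theorem for T(n) = 5T(n/4) + O(n^1):

a = 5, b = 4, c = 1
log_b(a) = log_4(5) = 1.1610

Case 1: c = 1 < log_4(5) = 1.1610
T(n) = O(n^(log_4 5))

For T(n) = 5T(n/4) + O(n^1): log_4(5) = 1.1610. This is Case 1 of the Master Theorem (c < log_b(a), work dominated by leaves), giving O(n^(log_4 5)).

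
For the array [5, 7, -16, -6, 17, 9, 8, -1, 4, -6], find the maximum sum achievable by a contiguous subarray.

Using Kadane's algorithm on [5, 7, -16, -6, 17, 9, 8, -1, 4, -6]:

Scanning through the array:
Position 1 (value 7): max_ending_here = 12, max_so_far = 12
Position 2 (value -16): max_ending_here = -4, max_so_far = 12
Position 3 (value -6): max_ending_here = -6, max_so_far = 12
Position 4 (value 17): max_ending_here = 17, max_so_far = 17
Position 5 (value 9): max_ending_here = 26, max_so_far = 26
Position 6 (value 8): max_ending_here = 34, max_so_far = 34
Position 7 (value -1): max_ending_here = 33, max_so_far = 34
Position 8 (value 4): max_ending_here = 37, max_so_far = 37
Position 9 (value -6): max_ending_here = 31, max_so_far = 37

Maximum subarray: [17, 9, 8, -1, 4]
Maximum sum: 37

The maximum subarray is [17, 9, 8, -1, 4] with sum 37. This subarray runs from index 4 to index 8.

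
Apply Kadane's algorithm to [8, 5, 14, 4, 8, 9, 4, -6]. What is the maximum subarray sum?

Using Kadane's algorithm on [8, 5, 14, 4, 8, 9, 4, -6]:

Scanning through the array:
Position 1 (value 5): max_ending_here = 13, max_so_far = 13
Position 2 (value 14): max_ending_here = 27, max_so_far = 27
Position 3 (value 4): max_ending_here = 31, max_so_far = 31
Position 4 (value 8): max_ending_here = 39, max_so_far = 39
Position 5 (value 9): max_ending_here = 48, max_so_far = 48
Position 6 (value 4): max_ending_here = 52, max_so_far = 52
Position 7 (value -6): max_ending_here = 46, max_so_far = 52

Maximum subarray: [8, 5, 14, 4, 8, 9, 4]
Maximum sum: 52

The maximum subarray is [8, 5, 14, 4, 8, 9, 4] with sum 52. This subarray runs from index 0 to index 6.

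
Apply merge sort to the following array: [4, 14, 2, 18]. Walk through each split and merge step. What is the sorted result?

Merge sort trace:

Split: [4, 14, 2, 18] -> [4, 14] and [2, 18]
  Split: [4, 14] -> [4] and [14]
  Merge: [4] + [14] -> [4, 14]
  Split: [2, 18] -> [2] and [18]
  Merge: [2] + [18] -> [2, 18]
Merge: [4, 14] + [2, 18] -> [2, 4, 14, 18]

Final sorted array: [2, 4, 14, 18]

The merge sort proceeds by recursively splitting the array and merging sorted halves.
After all merges, the sorted array is [2, 4, 14, 18].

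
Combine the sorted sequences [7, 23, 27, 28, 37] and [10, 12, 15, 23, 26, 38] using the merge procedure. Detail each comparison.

Merging process:

Compare 7 vs 10: take 7 from left. Merged: [7]
Compare 23 vs 10: take 10 from right. Merged: [7, 10]
Compare 23 vs 12: take 12 from right. Merged: [7, 10, 12]
Compare 23 vs 15: take 15 from right. Merged: [7, 10, 12, 15]
Compare 23 vs 23: take 23 from left. Merged: [7, 10, 12, 15, 23]
Compare 27 vs 23: take 23 from right. Merged: [7, 10, 12, 15, 23, 23]
Compare 27 vs 26: take 26 from right. Merged: [7, 10, 12, 15, 23, 23, 26]
Compare 27 vs 38: take 27 from left. Merged: [7, 10, 12, 15, 23, 23, 26, 27]
Compare 28 vs 38: take 28 from left. Merged: [7, 10, 12, 15, 23, 23, 26, 27, 28]
Compare 37 vs 38: take 37 from left. Merged: [7, 10, 12, 15, 23, 23, 26, 27, 28, 37]
Append remaining from right: [38]. Merged: [7, 10, 12, 15, 23, 23, 26, 27, 28, 37, 38]

Final merged array: [7, 10, 12, 15, 23, 23, 26, 27, 28, 37, 38]
Total comparisons: 10

The merged array is [7, 10, 12, 15, 23, 23, 26, 27, 28, 37, 38], requiring 10 comparisons. The merge step runs in O(n) time where n is the total number of elements.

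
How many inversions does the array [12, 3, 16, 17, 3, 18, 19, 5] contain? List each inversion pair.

Finding inversions in [12, 3, 16, 17, 3, 18, 19, 5]:

(0, 1): arr[0]=12 > arr[1]=3
(0, 4): arr[0]=12 > arr[4]=3
(0, 7): arr[0]=12 > arr[7]=5
(2, 4): arr[2]=16 > arr[4]=3
(2, 7): arr[2]=16 > arr[7]=5
(3, 4): arr[3]=17 > arr[4]=3
(3, 7): arr[3]=17 > arr[7]=5
(5, 7): arr[5]=18 > arr[7]=5
(6, 7): arr[6]=19 > arr[7]=5

Total inversions: 9

The array has 9 inversion(s): (0,1), (0,4), (0,7), (2,4), (2,7), (3,4), (3,7), (5,7), (6,7). Each pair (i,j) satisfies i < j and arr[i] > arr[j].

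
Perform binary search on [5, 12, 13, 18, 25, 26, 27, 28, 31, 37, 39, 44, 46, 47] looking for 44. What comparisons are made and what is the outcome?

Binary search for 44 in [5, 12, 13, 18, 25, 26, 27, 28, 31, 37, 39, 44, 46, 47]:

lo=0, hi=13, mid=6, arr[mid]=27 -> 27 < 44, search right half
lo=7, hi=13, mid=10, arr[mid]=39 -> 39 < 44, search right half
lo=11, hi=13, mid=12, arr[mid]=46 -> 46 > 44, search left half
lo=11, hi=11, mid=11, arr[mid]=44 -> Found target at index 11!

Binary search finds 44 at index 11 after 4 comparisons. The search repeatedly halves the search space by comparing with the middle element.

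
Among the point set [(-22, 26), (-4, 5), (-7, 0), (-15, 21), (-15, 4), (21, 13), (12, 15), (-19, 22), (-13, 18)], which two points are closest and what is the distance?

Computing all pairwise distances among 9 points:

d((-22, 26), (-4, 5)) = 27.6586
d((-22, 26), (-7, 0)) = 30.0167
d((-22, 26), (-15, 21)) = 8.6023
d((-22, 26), (-15, 4)) = 23.0868
d((-22, 26), (21, 13)) = 44.9222
d((-22, 26), (12, 15)) = 35.7351
d((-22, 26), (-19, 22)) = 5.0
d((-22, 26), (-13, 18)) = 12.0416
d((-4, 5), (-7, 0)) = 5.831
d((-4, 5), (-15, 21)) = 19.4165
d((-4, 5), (-15, 4)) = 11.0454
d((-4, 5), (21, 13)) = 26.2488
d((-4, 5), (12, 15)) = 18.868
d((-4, 5), (-19, 22)) = 22.6716
d((-4, 5), (-13, 18)) = 15.8114
d((-7, 0), (-15, 21)) = 22.4722
d((-7, 0), (-15, 4)) = 8.9443
d((-7, 0), (21, 13)) = 30.8707
d((-7, 0), (12, 15)) = 24.2074
d((-7, 0), (-19, 22)) = 25.0599
d((-7, 0), (-13, 18)) = 18.9737
d((-15, 21), (-15, 4)) = 17.0
d((-15, 21), (21, 13)) = 36.8782
d((-15, 21), (12, 15)) = 27.6586
d((-15, 21), (-19, 22)) = 4.1231
d((-15, 21), (-13, 18)) = 3.6056 <-- minimum
d((-15, 4), (21, 13)) = 37.108
d((-15, 4), (12, 15)) = 29.1548
d((-15, 4), (-19, 22)) = 18.4391
d((-15, 4), (-13, 18)) = 14.1421
d((21, 13), (12, 15)) = 9.2195
d((21, 13), (-19, 22)) = 41.0
d((21, 13), (-13, 18)) = 34.3657
d((12, 15), (-19, 22)) = 31.7805
d((12, 15), (-13, 18)) = 25.1794
d((-19, 22), (-13, 18)) = 7.2111

Closest pair: (-15, 21) and (-13, 18) with distance 3.6056

The closest pair is (-15, 21) and (-13, 18) with Euclidean distance 3.6056. For 9 points, brute-force pairwise comparison is shown above. For large n, the divide-and-conquer algorithm (sort by x, recurse on halves, check the dividing strip) achieves O(n log n).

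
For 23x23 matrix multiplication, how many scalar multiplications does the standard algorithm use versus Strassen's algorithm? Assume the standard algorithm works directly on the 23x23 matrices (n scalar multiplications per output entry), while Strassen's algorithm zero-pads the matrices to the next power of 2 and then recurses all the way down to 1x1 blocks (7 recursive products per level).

Matrix multiplication for 23x23 matrices:

Strassen's algorithm requires power-of-2 dimensions. Pad 23x23 to 32x32 (next power of 2).

Standard algorithm: 23^3 = 12167 multiplications
Strassen's algorithm: 7^(log2(32)) = 7^5 = 16807 multiplications
Difference: 12167 - 16807 = -4640 (Strassen uses MORE here due to padding overhead — for small or just-over-power-of-2 n, padding can outweigh the per-level savings)

Standard: 12167 multiplications (23^3). Strassen: 16807 multiplications (7^5, after padding to 32x32). Strassen reduces 8 recursive multiplications to 7 at each level.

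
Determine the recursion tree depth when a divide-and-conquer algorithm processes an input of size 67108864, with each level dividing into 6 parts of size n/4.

For divide and conquer with division factor 4:

Problem sizes at each level:
Level 0: 67108864
Level 1: 16777216
Level 2: 4194304
Level 3: 1048576
Level 4: 262144
Level 5: 65536
Level 6: 16384
Level 7: 4096
Level 8: 1024
Level 9: 256
Level 10: 64
Level 11: 16
Level 12: 4
Level 13: 1

The root is level 0 and the size-1 base case is level 13 (the tree spans levels 0 through 13, i.e. 14 levels counting the root), so the depth is the number of divisions: log_4(67108864) = 13

The recursion tree depth is log_4(67108864) = 13. At each level, the problem size is divided by 4, so it takes 13 divisions to reduce to a base case of size 1. The algorithm makes 6 recursive calls at each level.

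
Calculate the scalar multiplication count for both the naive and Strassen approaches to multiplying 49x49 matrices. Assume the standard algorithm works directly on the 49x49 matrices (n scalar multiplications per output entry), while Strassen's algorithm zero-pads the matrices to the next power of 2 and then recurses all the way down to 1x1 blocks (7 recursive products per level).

Matrix multiplication for 49x49 matrices:

Strassen's algorithm requires power-of-2 dimensions. Pad 49x49 to 64x64 (next power of 2).

Standard algorithm: 49^3 = 117649 multiplications
Strassen's algorithm: 7^(log2(64)) = 7^6 = 117649 multiplications
Savings: 117649 - 117649 = 0 multiplications

Standard: 117649 multiplications (49^3). Strassen: 117649 multiplications (7^6, after padding to 64x64). Strassen reduces 8 recursive multiplications to 7 at each level.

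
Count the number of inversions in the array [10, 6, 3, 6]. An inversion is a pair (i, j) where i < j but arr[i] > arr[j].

Finding inversions in [10, 6, 3, 6]:

(0, 1): arr[0]=10 > arr[1]=6
(0, 2): arr[0]=10 > arr[2]=3
(0, 3): arr[0]=10 > arr[3]=6
(1, 2): arr[1]=6 > arr[2]=3

Total inversions: 4

The array has 4 inversion(s): (0,1), (0,2), (0,3), (1,2). Each pair (i,j) satisfies i < j and arr[i] > arr[j].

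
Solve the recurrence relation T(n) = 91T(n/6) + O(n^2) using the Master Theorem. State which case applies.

Master Theorem for T(n) = 91T(n/6) + O(n^2):

a = 91, b = 6, c = 2
log_b(a) = log_6(91) = 2.5176

Case 1: c = 2 < log_6(91) = 2.5176
T(n) = O(n^(log_6 91))

For T(n) = 91T(n/6) + O(n^2): log_6(91) = 2.5176. This is Case 1 of the Master Theorem (c < log_b(a), work dominated by leaves), giving O(n^(log_6 91)).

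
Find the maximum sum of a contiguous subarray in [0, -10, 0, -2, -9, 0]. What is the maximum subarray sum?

Using Kadane's algorithm on [0, -10, 0, -2, -9, 0]:

Scanning through the array:
Position 1 (value -10): max_ending_here = -10, max_so_far = 0
Position 2 (value 0): max_ending_here = 0, max_so_far = 0
Position 3 (value -2): max_ending_here = -2, max_so_far = 0
Position 4 (value -9): max_ending_here = -9, max_so_far = 0
Position 5 (value 0): max_ending_here = 0, max_so_far = 0

Maximum subarray: [0]
Maximum sum: 0

The maximum subarray is [0] with sum 0. This subarray runs from index 0 to index 0.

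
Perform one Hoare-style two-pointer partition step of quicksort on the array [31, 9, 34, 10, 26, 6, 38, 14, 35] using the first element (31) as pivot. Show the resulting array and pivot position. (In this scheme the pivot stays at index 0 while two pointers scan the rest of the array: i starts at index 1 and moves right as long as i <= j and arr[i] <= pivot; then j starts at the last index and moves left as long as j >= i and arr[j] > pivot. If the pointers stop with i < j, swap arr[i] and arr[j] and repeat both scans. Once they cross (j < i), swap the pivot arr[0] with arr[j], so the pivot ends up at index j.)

Hoare-style two-pointer partition with pivot = 31:

Initial array: [31, 9, 34, 10, 26, 6, 38, 14, 35]

Pointers start at i = 1, j = 8.
i stops at index 2 (arr[2]=34 > 31), j stops at index 7 (arr[7]=14 <= 31): swap arr[2] and arr[7], array becomes [31, 9, 14, 10, 26, 6, 38, 34, 35]
i ends at 6, j ends at 5: the pointers have crossed (j < i), so scanning stops.

Swap pivot arr[0] with arr[5] to place pivot at position 5: [6, 9, 14, 10, 26, 31, 38, 34, 35]
Pivot position: 5

After partitioning with pivot 31, the array becomes [6, 9, 14, 10, 26, 31, 38, 34, 35]. The pivot is placed at index 5. All elements to the left of the pivot are <= 31, and all elements to the right are > 31.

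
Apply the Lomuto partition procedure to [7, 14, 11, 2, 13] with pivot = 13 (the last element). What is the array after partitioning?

Lomuto partition with pivot = 13:

Initial array: [7, 14, 11, 2, 13]

arr[0]=7 <= 13: swap with position 0, array becomes [7, 14, 11, 2, 13]
arr[1]=14 > 13: no swap
arr[2]=11 <= 13: swap with position 1, array becomes [7, 11, 14, 2, 13]
arr[3]=2 <= 13: swap with position 2, array becomes [7, 11, 2, 14, 13]

Place pivot at position 3: [7, 11, 2, 13, 14]
Pivot position: 3

After partitioning with pivot 13, the array becomes [7, 11, 2, 13, 14]. The pivot is placed at index 3. All elements to the left of the pivot are <= 13, and all elements to the right are > 13.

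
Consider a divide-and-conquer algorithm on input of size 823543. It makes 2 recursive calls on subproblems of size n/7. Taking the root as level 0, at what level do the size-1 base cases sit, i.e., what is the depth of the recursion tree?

For divide and conquer with division factor 7:

Problem sizes at each level:
Level 0: 823543
Level 1: 117649
Level 2: 16807
Level 3: 2401
Level 4: 343
Level 5: 49
Level 6: 7
Level 7: 1

The root is level 0 and the size-1 base case is level 7 (the tree spans levels 0 through 7, i.e. 8 levels counting the root), so the depth is the number of divisions: log_7(823543) = 7

The recursion tree depth is log_7(823543) = 7. At each level, the problem size is divided by 7, so it takes 7 divisions to reduce to a base case of size 1. The algorithm makes 2 recursive calls at each level.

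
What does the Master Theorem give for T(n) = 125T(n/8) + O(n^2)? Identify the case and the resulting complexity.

Master Theorem for T(n) = 125T(n/8) + O(n^2):

a = 125, b = 8, c = 2
log_b(a) = log_8(125) = 2.3219

Case 1: c = 2 < log_8(125) = 2.3219
T(n) = O(n^(log_8 125))

For T(n) = 125T(n/8) + O(n^2): log_8(125) = 2.3219. This is Case 1 of the Master Theorem (c < log_b(a), work dominated by leaves), giving O(n^(log_8 125)).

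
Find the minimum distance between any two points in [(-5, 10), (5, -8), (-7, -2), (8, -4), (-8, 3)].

Computing all pairwise distances among 5 points:

d((-5, 10), (5, -8)) = 20.5913
d((-5, 10), (-7, -2)) = 12.1655
d((-5, 10), (8, -4)) = 19.105
d((-5, 10), (-8, 3)) = 7.6158
d((5, -8), (-7, -2)) = 13.4164
d((5, -8), (8, -4)) = 5.0 <-- minimum
d((5, -8), (-8, 3)) = 17.0294
d((-7, -2), (8, -4)) = 15.1327
d((-7, -2), (-8, 3)) = 5.099
d((8, -4), (-8, 3)) = 17.4642

Closest pair: (5, -8) and (8, -4) with distance 5.0

The closest pair is (5, -8) and (8, -4) with Euclidean distance 5.0. For 5 points, brute-force pairwise comparison is shown above. For large n, the divide-and-conquer algorithm (sort by x, recurse on halves, check the dividing strip) achieves O(n log n).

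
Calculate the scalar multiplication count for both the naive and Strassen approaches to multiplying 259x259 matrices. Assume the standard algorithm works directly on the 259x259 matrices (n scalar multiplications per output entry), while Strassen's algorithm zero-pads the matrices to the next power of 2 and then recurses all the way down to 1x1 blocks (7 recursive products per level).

Matrix multiplication for 259x259 matrices:

Strassen's algorithm requires power-of-2 dimensions. Pad 259x259 to 512x512 (next power of 2).

Standard algorithm: 259^3 = 17373979 multiplications
Strassen's algorithm: 7^(log2(512)) = 7^9 = 40353607 multiplications
Difference: 17373979 - 40353607 = -22979628 (Strassen uses MORE here due to padding overhead — for small or just-over-power-of-2 n, padding can outweigh the per-level savings)

Standard: 17373979 multiplications (259^3). Strassen: 40353607 multiplications (7^9, after padding to 512x512). Strassen reduces 8 recursive multiplications to 7 at each level.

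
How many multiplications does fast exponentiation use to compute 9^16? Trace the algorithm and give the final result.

Computing 9^16 by squaring (build up from 9^1; each line after the first costs one multiplication):

9^1 = 9
9^2 = (9^1)^2 = 9^2 = 81
9^4 = (9^2)^2 = 81^2 = 6561
9^8 = (9^4)^2 = 6561^2 = 43046721
9^16 = (9^8)^2 = 43046721^2 = 1853020188851841

Result: 1853020188851841
Multiplications needed: 4 (4 lines after 9^1)

9^16 = 1853020188851841. Using exponentiation by squaring, this requires 4 multiplications. The key idea: if the exponent is even, square the half-power; if odd, multiply by the base once.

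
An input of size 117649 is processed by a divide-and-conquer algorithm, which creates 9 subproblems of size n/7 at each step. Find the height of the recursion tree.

For divide and conquer with division factor 7:

Problem sizes at each level:
Level 0: 117649
Level 1: 16807
Level 2: 2401
Level 3: 343
Level 4: 49
Level 5: 7
Level 6: 1

The root is level 0 and the size-1 base case is level 6 (the tree spans levels 0 through 6, i.e. 7 levels counting the root), so the depth is the number of divisions: log_7(117649) = 6

The recursion tree depth is log_7(117649) = 6. At each level, the problem size is divided by 7, so it takes 6 divisions to reduce to a base case of size 1. The algorithm makes 9 recursive calls at each level.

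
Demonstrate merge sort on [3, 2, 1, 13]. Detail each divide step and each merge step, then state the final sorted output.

Merge sort trace:

Split: [3, 2, 1, 13] -> [3, 2] and [1, 13]
  Split: [3, 2] -> [3] and [2]
  Merge: [3] + [2] -> [2, 3]
  Split: [1, 13] -> [1] and [13]
  Merge: [1] + [13] -> [1, 13]
Merge: [2, 3] + [1, 13] -> [1, 2, 3, 13]

Final sorted array: [1, 2, 3, 13]

The merge sort proceeds by recursively splitting the array and merging sorted halves.
After all merges, the sorted array is [1, 2, 3, 13].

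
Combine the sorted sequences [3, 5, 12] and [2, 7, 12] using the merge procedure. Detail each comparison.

Merging process:

Compare 3 vs 2: take 2 from right. Merged: [2]
Compare 3 vs 7: take 3 from left. Merged: [2, 3]
Compare 5 vs 7: take 5 from left. Merged: [2, 3, 5]
Compare 12 vs 7: take 7 from right. Merged: [2, 3, 5, 7]
Compare 12 vs 12: take 12 from left. Merged: [2, 3, 5, 7, 12]
Append remaining from right: [12]. Merged: [2, 3, 5, 7, 12, 12]

Final merged array: [2, 3, 5, 7, 12, 12]
Total comparisons: 5

The merged array is [2, 3, 5, 7, 12, 12], requiring 5 comparisons. The merge step runs in O(n) time where n is the total number of elements.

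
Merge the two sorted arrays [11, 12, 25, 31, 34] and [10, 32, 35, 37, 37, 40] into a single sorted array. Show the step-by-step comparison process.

Merging process:

Compare 11 vs 10: take 10 from right. Merged: [10]
Compare 11 vs 32: take 11 from left. Merged: [10, 11]
Compare 12 vs 32: take 12 from left. Merged: [10, 11, 12]
Compare 25 vs 32: take 25 from left. Merged: [10, 11, 12, 25]
Compare 31 vs 32: take 31 from left. Merged: [10, 11, 12, 25, 31]
Compare 34 vs 32: take 32 from right. Merged: [10, 11, 12, 25, 31, 32]
Compare 34 vs 35: take 34 from left. Merged: [10, 11, 12, 25, 31, 32, 34]
Append remaining from right: [35, 37, 37, 40]. Merged: [10, 11, 12, 25, 31, 32, 34, 35, 37, 37, 40]

Final merged array: [10, 11, 12, 25, 31, 32, 34, 35, 37, 37, 40]
Total comparisons: 7

The merged array is [10, 11, 12, 25, 31, 32, 34, 35, 37, 37, 40], requiring 7 comparisons. The merge step runs in O(n) time where n is the total number of elements.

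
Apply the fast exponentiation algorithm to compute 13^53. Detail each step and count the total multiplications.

Computing 13^53 by squaring (build up from 13^1; each line after the first costs one multiplication):

13^1 = 13
13^2 = (13^1)^2 = 13^2 = 169
13^3 = 13 * 13^2 = 13 * 169 = 2197
13^6 = (13^3)^2 = 2197^2 = 4826809
13^12 = (13^6)^2 = 4826809^2 = 23298085122481
13^13 = 13 * 13^12 = 13 * 23298085122481 = 302875106592253
13^26 = (13^13)^2 = 302875106592253^2 = 91733330193268616658399616009
13^52 = (13^26)^2 = 91733330193268616658399616009^2 = 8415003868347247618489696679505181495471801448798649088081
13^53 = 13 * 13^52 = 13 * 8415003868347247618489696679505181495471801448798649088081 = 109395050288514219040366056833567359441133418834382438145053

Result: 109395050288514219040366056833567359441133418834382438145053
Multiplications needed: 8 (8 lines after 13^1)

13^53 = 109395050288514219040366056833567359441133418834382438145053. Using exponentiation by squaring, this requires 8 multiplications. The key idea: if the exponent is even, square the half-power; if odd, multiply by the base once.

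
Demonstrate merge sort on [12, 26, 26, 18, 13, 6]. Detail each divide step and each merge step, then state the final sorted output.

Merge sort trace:

Split: [12, 26, 26, 18, 13, 6] -> [12, 26, 26] and [18, 13, 6]
  Split: [12, 26, 26] -> [12] and [26, 26]
    Split: [26, 26] -> [26] and [26]
    Merge: [26] + [26] -> [26, 26]
  Merge: [12] + [26, 26] -> [12, 26, 26]
  Split: [18, 13, 6] -> [18] and [13, 6]
    Split: [13, 6] -> [13] and [6]
    Merge: [13] + [6] -> [6, 13]
  Merge: [18] + [6, 13] -> [6, 13, 18]
Merge: [12, 26, 26] + [6, 13, 18] -> [6, 12, 13, 18, 26, 26]

Final sorted array: [6, 12, 13, 18, 26, 26]

The merge sort proceeds by recursively splitting the array and merging sorted halves.
After all merges, the sorted array is [6, 12, 13, 18, 26, 26].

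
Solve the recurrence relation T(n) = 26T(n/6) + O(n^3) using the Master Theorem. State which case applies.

Master Theorem for T(n) = 26T(n/6) + O(n^3):

a = 26, b = 6, c = 3
log_b(a) = log_6(26) = 1.8184

Case 3: c = 3 > log_6(26) = 1.8184
T(n) = O(n^3) = O(n^3)

For T(n) = 26T(n/6) + O(n^3): log_6(26) = 1.8184. This is Case 3 of the Master Theorem (c > log_b(a), work dominated by root), giving O(n^3).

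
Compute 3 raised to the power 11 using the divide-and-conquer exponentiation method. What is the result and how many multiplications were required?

Computing 3^11 by squaring (build up from 3^1; each line after the first costs one multiplication):

3^1 = 3
3^2 = (3^1)^2 = 3^2 = 9
3^4 = (3^2)^2 = 9^2 = 81
3^5 = 3 * 3^4 = 3 * 81 = 243
3^10 = (3^5)^2 = 243^2 = 59049
3^11 = 3 * 3^10 = 3 * 59049 = 177147

Result: 177147
Multiplications needed: 5 (5 lines after 3^1)

3^11 = 177147. Using exponentiation by squaring, this requires 5 multiplications. The key idea: if the exponent is even, square the half-power; if odd, multiply by the base once.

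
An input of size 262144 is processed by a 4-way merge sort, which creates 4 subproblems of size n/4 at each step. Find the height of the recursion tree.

For divide and conquer with division factor 4:

Problem sizes at each level:
Level 0: 262144
Level 1: 65536
Level 2: 16384
Level 3: 4096
Level 4: 1024
Level 5: 256
Level 6: 64
Level 7: 16
Level 8: 4
Level 9: 1

The root is level 0 and the size-1 base case is level 9 (the tree spans levels 0 through 9, i.e. 10 levels counting the root), so the depth is the number of divisions: log_4(262144) = 9

The recursion tree depth is log_4(262144) = 9. At each level, the problem size is divided by 4, so it takes 9 divisions to reduce to a base case of size 1. The algorithm makes 4 recursive calls at each level.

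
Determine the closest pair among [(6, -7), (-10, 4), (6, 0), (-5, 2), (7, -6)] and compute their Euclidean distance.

Computing all pairwise distances among 5 points:

d((6, -7), (-10, 4)) = 19.4165
d((6, -7), (6, 0)) = 7.0
d((6, -7), (-5, 2)) = 14.2127
d((6, -7), (7, -6)) = 1.4142 <-- minimum
d((-10, 4), (6, 0)) = 16.4924
d((-10, 4), (-5, 2)) = 5.3852
d((-10, 4), (7, -6)) = 19.7231
d((6, 0), (-5, 2)) = 11.1803
d((6, 0), (7, -6)) = 6.0828
d((-5, 2), (7, -6)) = 14.4222

Closest pair: (6, -7) and (7, -6) with distance 1.4142

The closest pair is (6, -7) and (7, -6) with Euclidean distance 1.4142. For 5 points, brute-force pairwise comparison is shown above. For large n, the divide-and-conquer algorithm (sort by x, recurse on halves, check the dividing strip) achieves O(n log n).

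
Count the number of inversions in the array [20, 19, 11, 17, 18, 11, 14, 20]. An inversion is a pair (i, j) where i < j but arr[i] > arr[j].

Finding inversions in [20, 19, 11, 17, 18, 11, 14, 20]:

(0, 1): arr[0]=20 > arr[1]=19
(0, 2): arr[0]=20 > arr[2]=11
(0, 3): arr[0]=20 > arr[3]=17
(0, 4): arr[0]=20 > arr[4]=18
(0, 5): arr[0]=20 > arr[5]=11
(0, 6): arr[0]=20 > arr[6]=14
(1, 2): arr[1]=19 > arr[2]=11
(1, 3): arr[1]=19 > arr[3]=17
(1, 4): arr[1]=19 > arr[4]=18
(1, 5): arr[1]=19 > arr[5]=11
(1, 6): arr[1]=19 > arr[6]=14
(3, 5): arr[3]=17 > arr[5]=11
(3, 6): arr[3]=17 > arr[6]=14
(4, 5): arr[4]=18 > arr[5]=11
(4, 6): arr[4]=18 > arr[6]=14

Total inversions: 15

The array has 15 inversion(s): (0,1), (0,2), (0,3), (0,4), (0,5), (0,6), (1,2), (1,3), (1,4), (1,5), (1,6), (3,5), (3,6), (4,5), (4,6). Each pair (i,j) satisfies i < j and arr[i] > arr[j].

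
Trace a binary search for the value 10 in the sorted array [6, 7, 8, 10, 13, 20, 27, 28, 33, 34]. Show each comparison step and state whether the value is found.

Binary search for 10 in [6, 7, 8, 10, 13, 20, 27, 28, 33, 34]:

lo=0, hi=9, mid=4, arr[mid]=13 -> 13 > 10, search left half
lo=0, hi=3, mid=1, arr[mid]=7 -> 7 < 10, search right half
lo=2, hi=3, mid=2, arr[mid]=8 -> 8 < 10, search right half
lo=3, hi=3, mid=3, arr[mid]=10 -> Found target at index 3!

Binary search finds 10 at index 3 after 4 comparisons. The search repeatedly halves the search space by comparing with the middle element.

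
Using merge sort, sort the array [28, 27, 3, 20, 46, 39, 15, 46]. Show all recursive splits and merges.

Merge sort trace:

Split: [28, 27, 3, 20, 46, 39, 15, 46] -> [28, 27, 3, 20] and [46, 39, 15, 46]
  Split: [28, 27, 3, 20] -> [28, 27] and [3, 20]
    Split: [28, 27] -> [28] and [27]
    Merge: [28] + [27] -> [27, 28]
    Split: [3, 20] -> [3] and [20]
    Merge: [3] + [20] -> [3, 20]
  Merge: [27, 28] + [3, 20] -> [3, 20, 27, 28]
  Split: [46, 39, 15, 46] -> [46, 39] and [15, 46]
    Split: [46, 39] -> [46] and [39]
    Merge: [46] + [39] -> [39, 46]
    Split: [15, 46] -> [15] and [46]
    Merge: [15] + [46] -> [15, 46]
  Merge: [39, 46] + [15, 46] -> [15, 39, 46, 46]
Merge: [3, 20, 27, 28] + [15, 39, 46, 46] -> [3, 15, 20, 27, 28, 39, 46, 46]

Final sorted array: [3, 15, 20, 27, 28, 39, 46, 46]

The merge sort proceeds by recursively splitting the array and merging sorted halves.
After all merges, the sorted array is [3, 15, 20, 27, 28, 39, 46, 46].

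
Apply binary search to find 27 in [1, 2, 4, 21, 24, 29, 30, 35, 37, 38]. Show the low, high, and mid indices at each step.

Binary search for 27 in [1, 2, 4, 21, 24, 29, 30, 35, 37, 38]:

lo=0, hi=9, mid=4, arr[mid]=24 -> 24 < 27, search right half
lo=5, hi=9, mid=7, arr[mid]=35 -> 35 > 27, search left half
lo=5, hi=6, mid=5, arr[mid]=29 -> 29 > 27, search left half
lo=5 > hi=4, target 27 not found

Binary search determines that 27 is not in the array after 3 comparisons. The search space was exhausted without finding the target.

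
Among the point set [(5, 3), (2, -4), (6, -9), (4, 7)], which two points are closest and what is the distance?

Computing all pairwise distances among 4 points:

d((5, 3), (2, -4)) = 7.6158
d((5, 3), (6, -9)) = 12.0416
d((5, 3), (4, 7)) = 4.1231 <-- minimum
d((2, -4), (6, -9)) = 6.4031
d((2, -4), (4, 7)) = 11.1803
d((6, -9), (4, 7)) = 16.1245

Closest pair: (5, 3) and (4, 7) with distance 4.1231

The closest pair is (5, 3) and (4, 7) with Euclidean distance 4.1231. For 4 points, brute-force pairwise comparison is shown above. For large n, the divide-and-conquer algorithm (sort by x, recurse on halves, check the dividing strip) achieves O(n log n).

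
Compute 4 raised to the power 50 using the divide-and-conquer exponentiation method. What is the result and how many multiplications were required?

Computing 4^50 by squaring (build up from 4^1; each line after the first costs one multiplication):

4^1 = 4
4^2 = (4^1)^2 = 4^2 = 16
4^3 = 4 * 4^2 = 4 * 16 = 64
4^6 = (4^3)^2 = 64^2 = 4096
4^12 = (4^6)^2 = 4096^2 = 16777216
4^24 = (4^12)^2 = 16777216^2 = 281474976710656
4^25 = 4 * 4^24 = 4 * 281474976710656 = 1125899906842624
4^50 = (4^25)^2 = 1125899906842624^2 = 1267650600228229401496703205376

Result: 1267650600228229401496703205376
Multiplications needed: 7 (7 lines after 4^1)

4^50 = 1267650600228229401496703205376. Using exponentiation by squaring, this requires 7 multiplications. The key idea: if the exponent is even, square the half-power; if odd, multiply by the base once.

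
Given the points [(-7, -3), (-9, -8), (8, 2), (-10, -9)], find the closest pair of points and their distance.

Computing all pairwise distances among 4 points:

d((-7, -3), (-9, -8)) = 5.3852
d((-7, -3), (8, 2)) = 15.8114
d((-7, -3), (-10, -9)) = 6.7082
d((-9, -8), (8, 2)) = 19.7231
d((-9, -8), (-10, -9)) = 1.4142 <-- minimum
d((8, 2), (-10, -9)) = 21.095

Closest pair: (-9, -8) and (-10, -9) with distance 1.4142

The closest pair is (-9, -8) and (-10, -9) with Euclidean distance 1.4142. For 4 points, brute-force pairwise comparison is shown above. For large n, the divide-and-conquer algorithm (sort by x, recurse on halves, check the dividing strip) achieves O(n log n).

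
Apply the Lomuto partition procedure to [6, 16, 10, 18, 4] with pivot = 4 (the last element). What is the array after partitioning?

Lomuto partition with pivot = 4:

Initial array: [6, 16, 10, 18, 4]

arr[0]=6 > 4: no swap
arr[1]=16 > 4: no swap
arr[2]=10 > 4: no swap
arr[3]=18 > 4: no swap

Place pivot at position 0: [4, 16, 10, 18, 6]
Pivot position: 0

After partitioning with pivot 4, the array becomes [4, 16, 10, 18, 6]. The pivot is placed at index 0. All elements to the left of the pivot are <= 4, and all elements to the right are > 4.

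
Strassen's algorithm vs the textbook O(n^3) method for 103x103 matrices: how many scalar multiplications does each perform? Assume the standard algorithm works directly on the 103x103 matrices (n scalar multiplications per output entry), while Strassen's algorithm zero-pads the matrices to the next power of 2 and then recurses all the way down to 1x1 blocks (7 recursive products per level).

Matrix multiplication for 103x103 matrices:

Strassen's algorithm requires power-of-2 dimensions. Pad 103x103 to 128x128 (next power of 2).

Standard algorithm: 103^3 = 1092727 multiplications
Strassen's algorithm: 7^(log2(128)) = 7^7 = 823543 multiplications
Savings: 1092727 - 823543 = 269184 multiplications

Standard: 1092727 multiplications (103^3). Strassen: 823543 multiplications (7^7, after padding to 128x128). Strassen reduces 8 recursive multiplications to 7 at each level.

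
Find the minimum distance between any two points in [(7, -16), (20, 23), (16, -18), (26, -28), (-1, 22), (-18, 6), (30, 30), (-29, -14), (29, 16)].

Computing all pairwise distances among 9 points:

d((7, -16), (20, 23)) = 41.1096
d((7, -16), (16, -18)) = 9.2195 <-- minimum
d((7, -16), (26, -28)) = 22.4722
d((7, -16), (-1, 22)) = 38.833
d((7, -16), (-18, 6)) = 33.3017
d((7, -16), (30, 30)) = 51.4296
d((7, -16), (-29, -14)) = 36.0555
d((7, -16), (29, 16)) = 38.833
d((20, 23), (16, -18)) = 41.1947
d((20, 23), (26, -28)) = 51.3517
d((20, 23), (-1, 22)) = 21.0238
d((20, 23), (-18, 6)) = 41.6293
d((20, 23), (30, 30)) = 12.2066
d((20, 23), (-29, -14)) = 61.4003
d((20, 23), (29, 16)) = 11.4018
d((16, -18), (26, -28)) = 14.1421
d((16, -18), (-1, 22)) = 43.4626
d((16, -18), (-18, 6)) = 41.6173
d((16, -18), (30, 30)) = 50.0
d((16, -18), (-29, -14)) = 45.1774
d((16, -18), (29, 16)) = 36.4005
d((26, -28), (-1, 22)) = 56.8243
d((26, -28), (-18, 6)) = 55.6058
d((26, -28), (30, 30)) = 58.1378
d((26, -28), (-29, -14)) = 56.7539
d((26, -28), (29, 16)) = 44.1022
d((-1, 22), (-18, 6)) = 23.3452
d((-1, 22), (30, 30)) = 32.0156
d((-1, 22), (-29, -14)) = 45.607
d((-1, 22), (29, 16)) = 30.5941
d((-18, 6), (30, 30)) = 53.6656
d((-18, 6), (-29, -14)) = 22.8254
d((-18, 6), (29, 16)) = 48.0521
d((30, 30), (-29, -14)) = 73.6003
d((30, 30), (29, 16)) = 14.0357
d((-29, -14), (29, 16)) = 65.2993

Closest pair: (7, -16) and (16, -18) with distance 9.2195

The closest pair is (7, -16) and (16, -18) with Euclidean distance 9.2195. For 9 points, brute-force pairwise comparison is shown above. For large n, the divide-and-conquer algorithm (sort by x, recurse on halves, check the dividing strip) achieves O(n log n).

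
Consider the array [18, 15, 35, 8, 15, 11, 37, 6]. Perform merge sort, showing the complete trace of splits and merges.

Merge sort trace:

Split: [18, 15, 35, 8, 15, 11, 37, 6] -> [18, 15, 35, 8] and [15, 11, 37, 6]
  Split: [18, 15, 35, 8] -> [18, 15] and [35, 8]
    Split: [18, 15] -> [18] and [15]
    Merge: [18] + [15] -> [15, 18]
    Split: [35, 8] -> [35] and [8]
    Merge: [35] + [8] -> [8, 35]
  Merge: [15, 18] + [8, 35] -> [8, 15, 18, 35]
  Split: [15, 11, 37, 6] -> [15, 11] and [37, 6]
    Split: [15, 11] -> [15] and [11]
    Merge: [15] + [11] -> [11, 15]
    Split: [37, 6] -> [37] and [6]
    Merge: [37] + [6] -> [6, 37]
  Merge: [11, 15] + [6, 37] -> [6, 11, 15, 37]
Merge: [8, 15, 18, 35] + [6, 11, 15, 37] -> [6, 8, 11, 15, 15, 18, 35, 37]

Final sorted array: [6, 8, 11, 15, 15, 18, 35, 37]

The merge sort proceeds by recursively splitting the array and merging sorted halves.
After all merges, the sorted array is [6, 8, 11, 15, 15, 18, 35, 37].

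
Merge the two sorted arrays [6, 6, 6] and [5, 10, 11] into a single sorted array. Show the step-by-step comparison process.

Merging process:

Compare 6 vs 5: take 5 from right. Merged: [5]
Compare 6 vs 10: take 6 from left. Merged: [5, 6]
Compare 6 vs 10: take 6 from left. Merged: [5, 6, 6]
Compare 6 vs 10: take 6 from left. Merged: [5, 6, 6, 6]
Append remaining from right: [10, 11]. Merged: [5, 6, 6, 6, 10, 11]

Final merged array: [5, 6, 6, 6, 10, 11]
Total comparisons: 4

The merged array is [5, 6, 6, 6, 10, 11], requiring 4 comparisons. The merge step runs in O(n) time where n is the total number of elements.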